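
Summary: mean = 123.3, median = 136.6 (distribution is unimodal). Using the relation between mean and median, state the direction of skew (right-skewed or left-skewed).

mean − median = 123.3 − 136.6 = -13.3
mean < median ⇒ the longer tail is on the left ⇒ left-skewed (negatively skewed).

left-skewed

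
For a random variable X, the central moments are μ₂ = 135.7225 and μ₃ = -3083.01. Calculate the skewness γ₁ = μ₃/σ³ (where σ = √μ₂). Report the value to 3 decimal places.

σ = √μ₂ = √135.7225 = 11.65000
σ³ = μ₂^(3/2) = 1581.16713
γ₁ = μ₃/σ³ = -3083.01 / 1581.16713 ≈ -1.950

-1.950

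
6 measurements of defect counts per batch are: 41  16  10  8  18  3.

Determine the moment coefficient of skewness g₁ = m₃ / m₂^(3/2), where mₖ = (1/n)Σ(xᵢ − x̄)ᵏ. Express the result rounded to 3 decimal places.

1.157

x̄ = (41 + 16 + 10 + 8 + 18 + 3) / 6 = 16.0000
deviations (xᵢ − x̄): 25.0000, 0.0000, -6.0000, -8.0000, 2.0000, -13.0000
Σ(xᵢ − x̄)² = 898.0000 ⇒ m₂ = 898.0000/6 = 149.66667
Σ(xᵢ − x̄)³ = 12708.0000 ⇒ m₃ = 12708.0000/6 = 2118.00000
m₂^(3/2) = 149.66667^(1.5) = 1830.99699
g₁ = m₃ / m₂^(3/2) = 2118.00000 / 1830.99699 ≈ 1.157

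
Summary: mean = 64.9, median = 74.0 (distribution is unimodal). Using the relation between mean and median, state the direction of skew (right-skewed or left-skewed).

mean − median = 64.9 − 74.0 = -9.1
mean < median ⇒ the longer tail is on the left ⇒ left-skewed (negatively skewed).

left-skewed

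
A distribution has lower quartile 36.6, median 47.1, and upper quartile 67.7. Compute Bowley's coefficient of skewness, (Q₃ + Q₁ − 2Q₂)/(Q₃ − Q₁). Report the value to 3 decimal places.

0.325

numerator: Q₃ + Q₁ − 2Q₂ = 67.7 + 36.6 − 2×47.1 = 10.1000
denominator: Q₃ − Q₁ = 67.7 − 36.6 = 31.1000
Bowley skewness = 10.1000 / 31.1000 ≈ 0.325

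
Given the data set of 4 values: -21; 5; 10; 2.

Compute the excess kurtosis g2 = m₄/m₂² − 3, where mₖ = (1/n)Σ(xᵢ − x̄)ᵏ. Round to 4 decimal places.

-0.8022

x̄ = -1.0000
Σ(xᵢ − x̄)² = 566.0000 ⇒ m₂ = 141.50000
Σ(xᵢ − x̄)⁴ = 176018.0000 ⇒ m₄ = 44004.50000
m₂² = 20022.25000
g2 = m₄/m₂² − 3 = 2.19778 − 3 ≈ -0.8022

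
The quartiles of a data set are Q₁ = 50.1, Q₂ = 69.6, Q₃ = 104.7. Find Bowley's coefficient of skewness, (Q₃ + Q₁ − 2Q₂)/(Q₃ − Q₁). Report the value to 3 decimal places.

numerator: Q₃ + Q₁ − 2Q₂ = 104.7 + 50.1 − 2×69.6 = 15.6000
denominator: Q₃ − Q₁ = 104.7 − 50.1 = 54.6000
Bowley skewness = 15.6000 / 54.6000 ≈ 0.286

0.286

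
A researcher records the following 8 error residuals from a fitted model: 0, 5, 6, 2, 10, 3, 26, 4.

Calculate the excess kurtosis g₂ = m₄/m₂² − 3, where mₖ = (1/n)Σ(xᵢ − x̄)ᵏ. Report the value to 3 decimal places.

1.764

x̄ = 7.0000
Σ(xᵢ − x̄)² = 474.0000 ⇒ m₂ = 59.25000
Σ(xᵢ − x̄)⁴ = 133782.0000 ⇒ m₄ = 16722.75000
m₂² = 3510.56250
g₂ = m₄/m₂² − 3 = 4.76355 − 3 ≈ 1.764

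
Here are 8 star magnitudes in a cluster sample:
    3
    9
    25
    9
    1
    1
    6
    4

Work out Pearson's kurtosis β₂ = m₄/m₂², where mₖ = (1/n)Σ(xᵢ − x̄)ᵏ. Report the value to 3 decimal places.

4.457

x̄ = 7.2500
Σ(xᵢ − x̄)² = 429.5000 ⇒ m₂ = 53.68750
Σ(xᵢ − x̄)⁴ = 102775.1563 ⇒ m₄ = 12846.89453
m₂² = 2882.34766
β₂ = m₄/m₂² = 12846.89453 / 2882.34766 ≈ 4.457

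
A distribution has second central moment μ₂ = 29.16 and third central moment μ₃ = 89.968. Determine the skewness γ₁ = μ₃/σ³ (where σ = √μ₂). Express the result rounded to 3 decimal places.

0.571

σ = √μ₂ = √29.16 = 5.40000
σ³ = μ₂^(3/2) = 157.46400
γ₁ = μ₃/σ³ = 89.968 / 157.46400 ≈ 0.571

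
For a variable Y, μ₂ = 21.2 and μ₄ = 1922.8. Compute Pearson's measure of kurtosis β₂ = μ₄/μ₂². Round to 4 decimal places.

μ₂² = 21.2² = 449.44000
μ₄/μ₂² = 1922.8 / 449.44000 = 4.27821
β₂ ≈ 4.2782

4.2782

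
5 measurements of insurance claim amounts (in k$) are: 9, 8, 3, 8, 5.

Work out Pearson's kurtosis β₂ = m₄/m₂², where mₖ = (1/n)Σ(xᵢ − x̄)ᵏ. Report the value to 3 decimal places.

x̄ = 6.6000
Σ(xᵢ − x̄)² = 25.2000 ⇒ m₂ = 5.04000
Σ(xᵢ − x̄)⁴ = 215.3760 ⇒ m₄ = 43.07520
m₂² = 25.40160
β₂ = m₄/m₂² = 43.07520 / 25.40160 ≈ 1.696

1.696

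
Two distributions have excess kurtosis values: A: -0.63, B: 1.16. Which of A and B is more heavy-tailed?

B

Higher excess kurtosis ⇒ heavier tails relative to the normal distribution.
-0.63 vs 1.16: the larger is 1.16, so B has heavier tails. (B is leptokurtic — heavier-than-normal tails; the other is platykurtic.)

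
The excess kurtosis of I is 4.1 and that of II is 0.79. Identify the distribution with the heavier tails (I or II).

Higher excess kurtosis ⇒ heavier tails relative to the normal distribution.
4.1 vs 0.79: the larger is 4.1, so I has heavier tails.

I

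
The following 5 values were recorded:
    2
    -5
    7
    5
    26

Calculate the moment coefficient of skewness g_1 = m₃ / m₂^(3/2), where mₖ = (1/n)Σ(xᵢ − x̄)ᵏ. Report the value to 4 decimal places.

x̄ = (2 - 5 + 7 + 5 + 26) / 5 = 7.0000
deviations (xᵢ − x̄): -5.0000, -12.0000, 0.0000, -2.0000, 19.0000
Σ(xᵢ − x̄)² = 534.0000 ⇒ m₂ = 534.0000/5 = 106.80000
Σ(xᵢ − x̄)³ = 4998.0000 ⇒ m₃ = 4998.0000/5 = 999.60000
m₂^(3/2) = 106.80000^(1.5) = 1103.71483
g_1 = m₃ / m₂^(3/2) = 999.60000 / 1103.71483 ≈ 0.9057

0.9057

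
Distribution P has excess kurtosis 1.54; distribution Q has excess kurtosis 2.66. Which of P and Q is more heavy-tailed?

Higher excess kurtosis ⇒ heavier tails relative to the normal distribution.
1.54 vs 2.66: the larger is 2.66, so Q has heavier tails.

Q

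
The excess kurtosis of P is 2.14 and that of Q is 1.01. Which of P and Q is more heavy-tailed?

Higher excess kurtosis ⇒ heavier tails relative to the normal distribution.
2.14 vs 1.01: the larger is 2.14, so P has heavier tails.

P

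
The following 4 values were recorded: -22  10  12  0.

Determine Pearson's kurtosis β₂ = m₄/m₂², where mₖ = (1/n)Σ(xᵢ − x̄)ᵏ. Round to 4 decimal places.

2.0000

x̄ = 0.0000
Σ(xᵢ − x̄)² = 728.0000 ⇒ m₂ = 182.00000
Σ(xᵢ − x̄)⁴ = 264992.0000 ⇒ m₄ = 66248.00000
m₂² = 33124.00000
β₂ = m₄/m₂² = 66248.00000 / 33124.00000 ≈ 2.0000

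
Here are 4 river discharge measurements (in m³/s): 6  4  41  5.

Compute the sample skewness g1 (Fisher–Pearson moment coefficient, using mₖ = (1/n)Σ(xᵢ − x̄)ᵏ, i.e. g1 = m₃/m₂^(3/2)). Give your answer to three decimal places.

1.148

x̄ = (6 + 4 + 41 + 5) / 4 = 14.0000
deviations (xᵢ − x̄): -8.0000, -10.0000, 27.0000, -9.0000
Σ(xᵢ − x̄)² = 974.0000 ⇒ m₂ = 974.0000/4 = 243.50000
Σ(xᵢ − x̄)³ = 17442.0000 ⇒ m₃ = 17442.0000/4 = 4360.50000
m₂^(3/2) = 243.50000^(1.5) = 3799.69247
g1 = m₃ / m₂^(3/2) = 4360.50000 / 3799.69247 ≈ 1.148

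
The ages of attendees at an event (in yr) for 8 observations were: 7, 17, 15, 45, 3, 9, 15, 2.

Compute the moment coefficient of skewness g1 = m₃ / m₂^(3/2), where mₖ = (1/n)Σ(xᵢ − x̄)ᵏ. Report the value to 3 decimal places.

x̄ = (7 + 17 + 15 + 45 + 3 + 9 + 15 + 2) / 8 = 14.1250
deviations (xᵢ − x̄): -7.1250, 2.8750, 0.8750, 30.8750, -11.1250, -5.1250, 0.8750, -12.1250
Σ(xᵢ − x̄)² = 1310.8750 ⇒ m₂ = 1310.8750/8 = 163.85938
Σ(xᵢ − x̄)³ = 25801.4063 ⇒ m₃ = 25801.4063/8 = 3225.17578
m₂^(3/2) = 163.85938^(1.5) = 2097.52401
g1 = m₃ / m₂^(3/2) = 3225.17578 / 2097.52401 ≈ 1.538

1.538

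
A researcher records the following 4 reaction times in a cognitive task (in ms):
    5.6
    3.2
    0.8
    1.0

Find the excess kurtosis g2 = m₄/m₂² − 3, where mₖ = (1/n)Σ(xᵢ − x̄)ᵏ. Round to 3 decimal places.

x̄ = 2.6500
Σ(xᵢ − x̄)² = 15.1500 ⇒ m₂ = 3.78750
Σ(xᵢ − x̄)⁴ = 94.9505 ⇒ m₄ = 23.73763
m₂² = 14.34516
g2 = m₄/m₂² − 3 = 1.65475 − 3 ≈ -1.345

-1.345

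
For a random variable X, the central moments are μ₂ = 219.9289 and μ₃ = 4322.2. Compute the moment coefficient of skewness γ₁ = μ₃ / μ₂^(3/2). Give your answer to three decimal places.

σ = √μ₂ = √219.9289 = 14.83000
σ³ = μ₂^(3/2) = 3261.54559
γ₁ = μ₃/σ³ = 4322.2 / 3261.54559 ≈ 1.325

1.325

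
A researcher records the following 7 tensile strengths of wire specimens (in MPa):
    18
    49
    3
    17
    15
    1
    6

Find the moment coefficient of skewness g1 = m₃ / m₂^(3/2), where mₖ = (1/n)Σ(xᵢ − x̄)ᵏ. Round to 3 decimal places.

x̄ = (18 + 49 + 3 + 17 + 15 + 1 + 6) / 7 = 15.5714
deviations (xᵢ − x̄): 2.4286, 33.4286, -12.5714, 1.4286, -0.5714, -14.5714, -9.5714
Σ(xᵢ − x̄)² = 1587.7143 ⇒ m₂ = 1587.7143/7 = 226.81633
Σ(xᵢ − x̄)³ = 31414.8980 ⇒ m₃ = 31414.8980/7 = 4487.84257
m₂^(3/2) = 226.81633^(1.5) = 3415.94971
g1 = m₃ / m₂^(3/2) = 4487.84257 / 3415.94971 ≈ 1.314

1.314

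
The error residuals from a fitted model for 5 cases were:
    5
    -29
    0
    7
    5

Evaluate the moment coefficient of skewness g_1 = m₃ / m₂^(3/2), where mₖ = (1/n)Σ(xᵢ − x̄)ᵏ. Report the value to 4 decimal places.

x̄ = (5 - 29 + 0 + 7 + 5) / 5 = -2.4000
deviations (xᵢ − x̄): 7.4000, -26.6000, 2.4000, 9.4000, 7.4000
Σ(xᵢ − x̄)² = 911.2000 ⇒ m₂ = 911.2000/5 = 182.24000
Σ(xᵢ − x̄)³ = -17166.2400 ⇒ m₃ = -17166.2400/5 = -3433.24800
m₂^(3/2) = 182.24000^(1.5) = 2460.17250
g_1 = m₃ / m₂^(3/2) = -3433.24800 / 2460.17250 ≈ -1.3955

-1.3955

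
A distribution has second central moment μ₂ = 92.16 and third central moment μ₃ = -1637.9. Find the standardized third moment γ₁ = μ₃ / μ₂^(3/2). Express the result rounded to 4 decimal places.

-1.8513

σ = √μ₂ = √92.16 = 9.60000
σ³ = μ₂^(3/2) = 884.73600
γ₁ = μ₃/σ³ = -1637.9 / 884.73600 ≈ -1.8513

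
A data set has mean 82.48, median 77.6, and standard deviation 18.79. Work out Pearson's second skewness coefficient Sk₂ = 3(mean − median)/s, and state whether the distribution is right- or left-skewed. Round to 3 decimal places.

Sk₂ = 3(82.48 − 77.6) / 18.79 = 3 × 4.8800 / 18.79
    = 14.6400 / 18.79 ≈ 0.779
Sk₂ > 0 ⇒ mean > median ⇒ right-skewed (positive skew).

0.779, right-skewed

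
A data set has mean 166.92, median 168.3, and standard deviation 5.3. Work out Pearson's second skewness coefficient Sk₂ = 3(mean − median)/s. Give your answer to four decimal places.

Sk₂ = 3(166.92 − 168.3) / 5.3 = 3 × -1.3800 / 5.3
    = -4.1400 / 5.3 ≈ -0.7811

-0.7811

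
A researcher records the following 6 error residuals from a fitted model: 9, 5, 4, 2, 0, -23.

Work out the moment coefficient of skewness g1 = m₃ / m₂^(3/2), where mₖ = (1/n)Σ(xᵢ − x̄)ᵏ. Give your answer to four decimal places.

-1.5044

x̄ = (9 + 5 + 4 + 2 + 0 - 23) / 6 = -0.5000
deviations (xᵢ − x̄): 9.5000, 5.5000, 4.5000, 2.5000, 0.5000, -22.5000
Σ(xᵢ − x̄)² = 653.5000 ⇒ m₂ = 653.5000/6 = 108.91667
Σ(xᵢ − x̄)³ = -10260.0000 ⇒ m₃ = -10260.0000/6 = -1710.00000
m₂^(3/2) = 108.91667^(1.5) = 1136.68862
g1 = m₃ / m₂^(3/2) = -1710.00000 / 1136.68862 ≈ -1.5044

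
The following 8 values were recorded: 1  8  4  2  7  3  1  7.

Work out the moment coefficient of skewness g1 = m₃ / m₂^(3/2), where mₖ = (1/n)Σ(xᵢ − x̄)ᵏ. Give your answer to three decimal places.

0.222

x̄ = (1 + 8 + 4 + 2 + 7 + 3 + 1 + 7) / 8 = 4.1250
deviations (xᵢ − x̄): -3.1250, 3.8750, -0.1250, -2.1250, 2.8750, -1.1250, -3.1250, 2.8750
Σ(xᵢ − x̄)² = 56.8750 ⇒ m₂ = 56.8750/8 = 7.10938
Σ(xᵢ − x̄)³ = 33.6563 ⇒ m₃ = 33.6563/8 = 4.20703
m₂^(3/2) = 7.10938^(1.5) = 18.95602
g1 = m₃ / m₂^(3/2) = 4.20703 / 18.95602 ≈ 0.222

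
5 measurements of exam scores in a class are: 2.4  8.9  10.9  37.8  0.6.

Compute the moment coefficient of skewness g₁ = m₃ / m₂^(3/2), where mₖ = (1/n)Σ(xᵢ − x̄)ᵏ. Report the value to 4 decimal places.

1.1999

x̄ = (2.4 + 8.9 + 10.9 + 37.8 + 0.6) / 5 = 12.1200
deviations (xᵢ − x̄): -9.7200, -3.2200, -1.2200, 25.6800, -11.5200
Σ(xᵢ − x̄)² = 898.5080 ⇒ m₂ = 898.5080/5 = 179.70160
Σ(xᵢ − x̄)³ = 14452.6385 ⇒ m₃ = 14452.6385/5 = 2890.52770
m₂^(3/2) = 179.70160^(1.5) = 2408.95072
g₁ = m₃ / m₂^(3/2) = 2890.52770 / 2408.95072 ≈ 1.1999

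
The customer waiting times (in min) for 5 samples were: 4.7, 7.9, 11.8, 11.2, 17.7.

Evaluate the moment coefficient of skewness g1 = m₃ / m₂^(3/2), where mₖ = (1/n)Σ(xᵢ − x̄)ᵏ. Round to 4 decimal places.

0.2877

x̄ = (4.7 + 7.9 + 11.8 + 11.2 + 17.7) / 5 = 10.6600
deviations (xᵢ − x̄): -5.9600, -2.7600, 1.1400, 0.5400, 7.0400
Σ(xᵢ − x̄)² = 94.2920 ⇒ m₂ = 94.2920/5 = 18.85840
Σ(xᵢ − x̄)³ = 117.8194 ⇒ m₃ = 117.8194/5 = 23.56387
m₂^(3/2) = 18.85840^(1.5) = 81.89498
g1 = m₃ / m₂^(3/2) = 23.56387 / 81.89498 ≈ 0.2877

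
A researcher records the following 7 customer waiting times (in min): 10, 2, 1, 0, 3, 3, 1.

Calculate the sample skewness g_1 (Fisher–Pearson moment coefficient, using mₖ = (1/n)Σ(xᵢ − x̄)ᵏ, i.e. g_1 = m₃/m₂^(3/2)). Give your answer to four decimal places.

1.5859

x̄ = (10 + 2 + 1 + 0 + 3 + 3 + 1) / 7 = 2.8571
deviations (xᵢ − x̄): 7.1429, -0.8571, -1.8571, -2.8571, 0.1429, 0.1429, -1.8571
Σ(xᵢ − x̄)² = 66.8571 ⇒ m₂ = 66.8571/7 = 9.55102
Σ(xᵢ − x̄)³ = 327.6735 ⇒ m₃ = 327.6735/7 = 46.81050
m₂^(3/2) = 9.55102^(1.5) = 29.51717
g_1 = m₃ / m₂^(3/2) = 46.81050 / 29.51717 ≈ 1.5859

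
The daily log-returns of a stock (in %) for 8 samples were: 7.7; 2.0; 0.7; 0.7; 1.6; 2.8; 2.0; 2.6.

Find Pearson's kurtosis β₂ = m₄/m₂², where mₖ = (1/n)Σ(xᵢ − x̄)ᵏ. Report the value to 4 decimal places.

4.8955

x̄ = 2.5125
Σ(xᵢ − x̄)² = 34.9288 ⇒ m₂ = 4.36609
Σ(xᵢ − x̄)⁴ = 746.5792 ⇒ m₄ = 93.32240
m₂² = 19.06277
β₂ = m₄/m₂² = 93.32240 / 19.06277 ≈ 4.8955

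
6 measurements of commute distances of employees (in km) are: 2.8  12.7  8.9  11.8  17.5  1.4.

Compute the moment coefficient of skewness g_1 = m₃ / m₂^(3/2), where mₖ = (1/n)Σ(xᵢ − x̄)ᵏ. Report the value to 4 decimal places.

x̄ = (2.8 + 12.7 + 8.9 + 11.8 + 17.5 + 1.4) / 6 = 9.1833
deviations (xᵢ − x̄): -6.3833, 3.5167, -0.2833, 2.6167, 8.3167, -7.7833
Σ(xᵢ − x̄)² = 189.7883 ⇒ m₂ = 189.7883/6 = 31.63139
Σ(xᵢ − x̄)³ = -94.9956 ⇒ m₃ = -94.9956/6 = -15.83259
m₂^(3/2) = 31.63139^(1.5) = 177.90059
g_1 = m₃ / m₂^(3/2) = -15.83259 / 177.90059 ≈ -0.0890

-0.0890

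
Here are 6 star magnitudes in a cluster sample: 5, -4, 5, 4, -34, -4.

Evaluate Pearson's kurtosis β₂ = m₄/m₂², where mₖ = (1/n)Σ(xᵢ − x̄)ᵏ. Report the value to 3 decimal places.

x̄ = -4.6667
Σ(xᵢ − x̄)² = 1123.3333 ⇒ m₂ = 187.22222
Σ(xᵢ − x̄)⁴ = 763470.4444 ⇒ m₄ = 127245.07407
m₂² = 35052.16049
β₂ = m₄/m₂² = 127245.07407 / 35052.16049 ≈ 3.630

3.630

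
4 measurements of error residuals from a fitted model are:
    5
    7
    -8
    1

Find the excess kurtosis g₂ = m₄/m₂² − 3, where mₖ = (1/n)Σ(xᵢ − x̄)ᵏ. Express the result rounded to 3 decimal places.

x̄ = 1.2500
Σ(xᵢ − x̄)² = 132.7500 ⇒ m₂ = 33.18750
Σ(xᵢ − x̄)⁴ = 8611.8281 ⇒ m₄ = 2152.95703
m₂² = 1101.41016
g₂ = m₄/m₂² − 3 = 1.95473 − 3 ≈ -1.045

-1.045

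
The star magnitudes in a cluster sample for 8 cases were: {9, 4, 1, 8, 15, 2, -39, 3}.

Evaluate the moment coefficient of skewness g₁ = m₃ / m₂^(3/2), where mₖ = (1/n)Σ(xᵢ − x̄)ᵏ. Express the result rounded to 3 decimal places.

x̄ = (9 + 4 + 1 + 8 + 15 + 2 - 39 + 3) / 8 = 0.3750
deviations (xᵢ − x̄): 8.6250, 3.6250, 0.6250, 7.6250, 14.6250, 1.6250, -39.3750, 2.6250
Σ(xᵢ − x̄)² = 1919.8750 ⇒ m₂ = 1919.8750/8 = 239.98438
Σ(xᵢ − x̄)³ = -56763.2813 ⇒ m₃ = -56763.2813/8 = -7095.41016
m₂^(3/2) = 239.98438^(1.5) = 3717.70093
g₁ = m₃ / m₂^(3/2) = -7095.41016 / 3717.70093 ≈ -1.909

-1.909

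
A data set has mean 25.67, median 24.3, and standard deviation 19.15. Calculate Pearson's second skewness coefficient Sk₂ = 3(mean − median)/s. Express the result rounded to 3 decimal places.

0.215

Sk₂ = 3(25.67 − 24.3) / 19.15 = 3 × 1.3700 / 19.15
    = 4.1100 / 19.15 ≈ 0.215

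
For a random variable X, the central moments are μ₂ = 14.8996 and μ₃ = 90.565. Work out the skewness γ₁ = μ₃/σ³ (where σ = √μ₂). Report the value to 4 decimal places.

σ = √μ₂ = √14.8996 = 3.86000
σ³ = μ₂^(3/2) = 57.51246
γ₁ = μ₃/σ³ = 90.565 / 57.51246 ≈ 1.5747

1.5747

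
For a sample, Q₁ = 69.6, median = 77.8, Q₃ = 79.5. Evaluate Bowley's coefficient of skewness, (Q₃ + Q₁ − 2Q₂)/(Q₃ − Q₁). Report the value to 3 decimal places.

numerator: Q₃ + Q₁ − 2Q₂ = 79.5 + 69.6 − 2×77.8 = -6.5000
denominator: Q₃ − Q₁ = 79.5 − 69.6 = 9.9000
Bowley skewness = -6.5000 / 9.9000 ≈ -0.657

-0.657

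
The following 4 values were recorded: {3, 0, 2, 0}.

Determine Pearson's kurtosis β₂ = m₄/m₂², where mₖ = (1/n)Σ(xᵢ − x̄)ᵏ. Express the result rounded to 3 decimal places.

1.280

x̄ = 1.2500
Σ(xᵢ − x̄)² = 6.7500 ⇒ m₂ = 1.68750
Σ(xᵢ − x̄)⁴ = 14.5781 ⇒ m₄ = 3.64453
m₂² = 2.84766
β₂ = m₄/m₂² = 3.64453 / 2.84766 ≈ 1.280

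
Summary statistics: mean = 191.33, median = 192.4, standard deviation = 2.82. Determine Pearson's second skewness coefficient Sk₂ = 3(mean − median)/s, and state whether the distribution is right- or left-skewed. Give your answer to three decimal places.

Sk₂ = 3(191.33 − 192.4) / 2.82 = 3 × -1.0700 / 2.82
    = -3.2100 / 2.82 ≈ -1.138
Sk₂ < 0 ⇒ mean < median ⇒ left-skewed (negative skew).

-1.138, left-skewed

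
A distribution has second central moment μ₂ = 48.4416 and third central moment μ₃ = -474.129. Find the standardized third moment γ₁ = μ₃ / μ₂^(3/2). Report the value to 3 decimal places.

-1.406

σ = √μ₂ = √48.4416 = 6.96000
σ³ = μ₂^(3/2) = 337.15354
γ₁ = μ₃/σ³ = -474.129 / 337.15354 ≈ -1.406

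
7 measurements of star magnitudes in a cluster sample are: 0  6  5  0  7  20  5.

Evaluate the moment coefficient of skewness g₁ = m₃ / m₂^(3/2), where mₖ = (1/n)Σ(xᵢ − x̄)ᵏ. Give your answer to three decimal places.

1.303

x̄ = (0 + 6 + 5 + 0 + 7 + 20 + 5) / 7 = 6.1429
deviations (xᵢ − x̄): -6.1429, -0.1429, -1.1429, -6.1429, 0.8571, 13.8571, -1.1429
Σ(xᵢ − x̄)² = 270.8571 ⇒ m₂ = 270.8571/7 = 38.69388
Σ(xᵢ − x̄)³ = 2194.8980 ⇒ m₃ = 2194.8980/7 = 313.55685
m₂^(3/2) = 38.69388^(1.5) = 240.69296
g₁ = m₃ / m₂^(3/2) = 313.55685 / 240.69296 ≈ 1.303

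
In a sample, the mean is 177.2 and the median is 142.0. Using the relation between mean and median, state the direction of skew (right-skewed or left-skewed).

right-skewed

mean − median = 177.2 − 142.0 = 35.2
mean > median ⇒ the longer tail is on the right ⇒ right-skewed (positively skewed).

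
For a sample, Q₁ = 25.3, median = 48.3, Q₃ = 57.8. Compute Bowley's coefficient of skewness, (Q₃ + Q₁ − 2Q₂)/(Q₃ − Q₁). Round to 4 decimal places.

numerator: Q₃ + Q₁ − 2Q₂ = 57.8 + 25.3 − 2×48.3 = -13.5000
denominator: Q₃ − Q₁ = 57.8 − 25.3 = 32.5000
Bowley skewness = -13.5000 / 32.5000 ≈ -0.4154

-0.4154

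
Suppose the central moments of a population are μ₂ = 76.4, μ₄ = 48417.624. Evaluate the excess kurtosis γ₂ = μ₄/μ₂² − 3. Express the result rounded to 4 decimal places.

5.2950

μ₂² = 76.4² = 5836.96000
μ₄/μ₂² = 48417.624 / 5836.96000 = 8.29501
γ₂ = 8.29501 − 3 ≈ 5.2950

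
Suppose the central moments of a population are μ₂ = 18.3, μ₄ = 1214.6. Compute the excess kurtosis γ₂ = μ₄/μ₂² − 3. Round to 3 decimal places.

μ₂² = 18.3² = 334.89000
μ₄/μ₂² = 1214.6 / 334.89000 = 3.62686
γ₂ = 3.62686 − 3 ≈ 0.627

0.627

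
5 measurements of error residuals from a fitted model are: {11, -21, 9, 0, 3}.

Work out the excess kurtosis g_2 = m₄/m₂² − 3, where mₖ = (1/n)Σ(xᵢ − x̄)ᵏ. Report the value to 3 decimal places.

-0.313

x̄ = 0.4000
Σ(xᵢ − x̄)² = 651.2000 ⇒ m₂ = 130.24000
Σ(xᵢ − x̄)⁴ = 227867.9360 ⇒ m₄ = 45573.58720
m₂² = 16962.45760
g_2 = m₄/m₂² − 3 = 2.68673 − 3 ≈ -0.313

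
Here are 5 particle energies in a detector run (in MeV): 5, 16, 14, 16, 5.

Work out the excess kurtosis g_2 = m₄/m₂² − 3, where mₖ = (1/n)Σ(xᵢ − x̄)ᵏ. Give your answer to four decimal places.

-1.8081

x̄ = 11.2000
Σ(xᵢ − x̄)² = 130.8000 ⇒ m₂ = 26.16000
Σ(xᵢ − x̄)⁴ = 4078.4160 ⇒ m₄ = 815.68320
m₂² = 684.34560
g_2 = m₄/m₂² − 3 = 1.19192 − 3 ≈ -1.8081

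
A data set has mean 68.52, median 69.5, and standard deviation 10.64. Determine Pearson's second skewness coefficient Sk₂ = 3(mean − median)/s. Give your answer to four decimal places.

-0.2763

Sk₂ = 3(68.52 − 69.5) / 10.64 = 3 × -0.9800 / 10.64
    = -2.9400 / 10.64 ≈ -0.2763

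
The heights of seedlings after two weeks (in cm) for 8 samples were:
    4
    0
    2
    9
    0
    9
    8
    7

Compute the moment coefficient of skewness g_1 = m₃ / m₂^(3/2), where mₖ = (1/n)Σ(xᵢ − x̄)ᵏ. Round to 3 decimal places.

-0.199

x̄ = (4 + 0 + 2 + 9 + 0 + 9 + 8 + 7) / 8 = 4.8750
deviations (xᵢ − x̄): -0.8750, -4.8750, -2.8750, 4.1250, -4.8750, 4.1250, 3.1250, 2.1250
Σ(xᵢ − x̄)² = 104.8750 ⇒ m₂ = 104.8750/8 = 13.10938
Σ(xᵢ − x̄)³ = -75.6563 ⇒ m₃ = -75.6563/8 = -9.45703
m₂^(3/2) = 13.10938^(1.5) = 47.46494
g_1 = m₃ / m₂^(3/2) = -9.45703 / 47.46494 ≈ -0.199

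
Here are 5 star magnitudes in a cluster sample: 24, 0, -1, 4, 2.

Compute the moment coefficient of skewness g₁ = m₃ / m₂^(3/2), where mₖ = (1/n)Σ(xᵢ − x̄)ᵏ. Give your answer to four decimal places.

1.3746

x̄ = (24 + 0 - 1 + 4 + 2) / 5 = 5.8000
deviations (xᵢ − x̄): 18.2000, -5.8000, -6.8000, -1.8000, -3.8000
Σ(xᵢ − x̄)² = 428.8000 ⇒ m₂ = 428.8000/5 = 85.76000
Σ(xᵢ − x̄)³ = 5458.3200 ⇒ m₃ = 5458.3200/5 = 1091.66400
m₂^(3/2) = 85.76000^(1.5) = 794.19502
g₁ = m₃ / m₂^(3/2) = 1091.66400 / 794.19502 ≈ 1.3746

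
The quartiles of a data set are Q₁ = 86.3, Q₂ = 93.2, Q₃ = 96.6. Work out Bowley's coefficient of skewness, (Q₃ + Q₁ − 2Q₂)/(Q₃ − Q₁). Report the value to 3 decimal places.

-0.340

numerator: Q₃ + Q₁ − 2Q₂ = 96.6 + 86.3 − 2×93.2 = -3.5000
denominator: Q₃ − Q₁ = 96.6 − 86.3 = 10.3000
Bowley skewness = -3.5000 / 10.3000 ≈ -0.340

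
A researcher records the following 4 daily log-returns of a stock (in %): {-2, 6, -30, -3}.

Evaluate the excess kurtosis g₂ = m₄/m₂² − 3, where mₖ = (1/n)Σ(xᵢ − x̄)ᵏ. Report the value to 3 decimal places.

-0.803

x̄ = -7.2500
Σ(xᵢ − x̄)² = 738.7500 ⇒ m₂ = 184.68750
Σ(xᵢ − x̄)⁴ = 299779.0781 ⇒ m₄ = 74944.76953
m₂² = 34109.47266
g₂ = m₄/m₂² − 3 = 2.19718 − 3 ≈ -0.803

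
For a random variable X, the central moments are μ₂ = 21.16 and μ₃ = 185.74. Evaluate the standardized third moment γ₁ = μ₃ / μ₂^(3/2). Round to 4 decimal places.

σ = √μ₂ = √21.16 = 4.60000
σ³ = μ₂^(3/2) = 97.33600
γ₁ = μ₃/σ³ = 185.74 / 97.33600 ≈ 1.9082

1.9082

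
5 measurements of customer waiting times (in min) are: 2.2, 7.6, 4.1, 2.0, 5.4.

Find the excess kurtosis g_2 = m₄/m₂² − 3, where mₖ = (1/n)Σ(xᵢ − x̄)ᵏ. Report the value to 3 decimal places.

-1.214

x̄ = 4.2600
Σ(xᵢ − x̄)² = 21.8320 ⇒ m₂ = 4.36640
Σ(xᵢ − x̄)⁴ = 170.2327 ⇒ m₄ = 34.04655
m₂² = 19.06545
g_2 = m₄/m₂² − 3 = 1.78577 − 3 ≈ -1.214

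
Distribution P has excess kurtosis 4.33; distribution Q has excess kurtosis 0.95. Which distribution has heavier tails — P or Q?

P

Higher excess kurtosis ⇒ heavier tails relative to the normal distribution.
4.33 vs 0.95: the larger is 4.33, so P has heavier tails.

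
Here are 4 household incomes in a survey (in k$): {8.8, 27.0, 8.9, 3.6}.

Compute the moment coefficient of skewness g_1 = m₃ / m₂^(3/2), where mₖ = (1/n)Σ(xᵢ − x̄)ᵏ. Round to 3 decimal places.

0.946

x̄ = (8.8 + 27.0 + 8.9 + 3.6) / 4 = 12.0750
deviations (xᵢ − x̄): -3.2750, 14.9250, -3.1750, -8.4750
Σ(xᵢ − x̄)² = 315.3875 ⇒ m₂ = 315.3875/4 = 78.84688
Σ(xᵢ − x̄)³ = 2648.7731 ⇒ m₃ = 2648.7731/4 = 662.19328
m₂^(3/2) = 78.84688^(1.5) = 700.12684
g_1 = m₃ / m₂^(3/2) = 662.19328 / 700.12684 ≈ 0.946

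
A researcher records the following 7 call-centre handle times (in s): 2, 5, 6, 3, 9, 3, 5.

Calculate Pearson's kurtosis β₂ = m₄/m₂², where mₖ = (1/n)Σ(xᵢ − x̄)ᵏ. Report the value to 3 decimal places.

x̄ = 4.7143
Σ(xᵢ − x̄)² = 33.4286 ⇒ m₂ = 4.77551
Σ(xᵢ − x̄)⁴ = 411.6560 ⇒ m₄ = 58.80800
m₂² = 22.80550
β₂ = m₄/m₂² = 58.80800 / 22.80550 ≈ 2.579

2.579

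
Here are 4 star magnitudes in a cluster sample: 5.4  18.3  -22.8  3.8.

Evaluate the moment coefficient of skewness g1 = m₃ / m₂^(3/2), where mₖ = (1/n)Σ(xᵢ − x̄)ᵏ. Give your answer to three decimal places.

x̄ = (5.4 + 18.3 - 22.8 + 3.8) / 4 = 1.1750
deviations (xᵢ − x̄): 4.2250, 17.1250, -23.9750, 2.6250
Σ(xᵢ − x̄)² = 892.8075 ⇒ m₂ = 892.8075/4 = 223.20188
Σ(xᵢ − x̄)³ = -8665.1644 ⇒ m₃ = -8665.1644/4 = -2166.29109
m₂^(3/2) = 223.20188^(1.5) = 3334.62313
g1 = m₃ / m₂^(3/2) = -2166.29109 / 3334.62313 ≈ -0.650

-0.650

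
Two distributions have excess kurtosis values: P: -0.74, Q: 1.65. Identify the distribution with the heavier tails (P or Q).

Higher excess kurtosis ⇒ heavier tails relative to the normal distribution.
-0.74 vs 1.65: the larger is 1.65, so Q has heavier tails. (Q is leptokurtic — heavier-than-normal tails; the other is platykurtic.)

Q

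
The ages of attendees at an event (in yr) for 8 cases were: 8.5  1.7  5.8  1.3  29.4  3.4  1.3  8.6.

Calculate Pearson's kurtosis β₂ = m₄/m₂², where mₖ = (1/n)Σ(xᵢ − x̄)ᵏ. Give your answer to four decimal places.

x̄ = 7.5000
Σ(xᵢ − x̄)² = 612.0400 ⇒ m₂ = 76.50500
Σ(xᵢ − x̄)⁴ = 234406.0612 ⇒ m₄ = 29300.75765
m₂² = 5853.01503
β₂ = m₄/m₂² = 29300.75765 / 5853.01503 ≈ 5.0061

5.0061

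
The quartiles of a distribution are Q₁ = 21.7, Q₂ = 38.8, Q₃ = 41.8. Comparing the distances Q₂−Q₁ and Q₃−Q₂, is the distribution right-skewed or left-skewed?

Q₂ − Q₁ = 17.1;  Q₃ − Q₂ = 3.0
Q₂ − Q₁ > Q₃ − Q₂ ⇒ the lower half is more spread out ⇒ left-skewed.

left-skewed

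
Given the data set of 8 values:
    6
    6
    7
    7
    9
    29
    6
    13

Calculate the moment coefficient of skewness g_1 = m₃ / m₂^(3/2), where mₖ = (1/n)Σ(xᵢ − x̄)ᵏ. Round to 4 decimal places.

1.9110

x̄ = (6 + 6 + 7 + 7 + 9 + 29 + 6 + 13) / 8 = 10.3750
deviations (xᵢ − x̄): -4.3750, -4.3750, -3.3750, -3.3750, -1.3750, 18.6250, -4.3750, 2.6250
Σ(xᵢ − x̄)² = 435.8750 ⇒ m₂ = 435.8750/8 = 54.48438
Σ(xᵢ − x̄)³ = 6148.2188 ⇒ m₃ = 6148.2188/8 = 768.52734
m₂^(3/2) = 54.48438^(1.5) = 402.16842
g_1 = m₃ / m₂^(3/2) = 768.52734 / 402.16842 ≈ 1.9110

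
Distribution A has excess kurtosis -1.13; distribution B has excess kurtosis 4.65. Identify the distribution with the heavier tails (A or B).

B

Higher excess kurtosis ⇒ heavier tails relative to the normal distribution.
-1.13 vs 4.65: the larger is 4.65, so B has heavier tails. (B is leptokurtic — heavier-than-normal tails; the other is platykurtic.)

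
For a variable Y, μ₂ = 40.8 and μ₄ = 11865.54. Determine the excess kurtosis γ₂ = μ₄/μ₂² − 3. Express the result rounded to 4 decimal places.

μ₂² = 40.8² = 1664.64000
μ₄/μ₂² = 11865.54 / 1664.64000 = 7.12799
γ₂ = 7.12799 − 3 ≈ 4.1280

4.1280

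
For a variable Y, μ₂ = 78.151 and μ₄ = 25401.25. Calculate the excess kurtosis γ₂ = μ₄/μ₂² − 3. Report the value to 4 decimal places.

1.1590

μ₂² = 78.151² = 6107.57880
μ₄/μ₂² = 25401.25 / 6107.57880 = 4.15897
γ₂ = 4.15897 − 3 ≈ 1.1590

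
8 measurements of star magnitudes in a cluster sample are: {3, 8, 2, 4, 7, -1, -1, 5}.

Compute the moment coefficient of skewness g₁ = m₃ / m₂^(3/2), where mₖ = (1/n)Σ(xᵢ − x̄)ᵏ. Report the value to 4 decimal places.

x̄ = (3 + 8 + 2 + 4 + 7 - 1 - 1 + 5) / 8 = 3.3750
deviations (xᵢ − x̄): -0.3750, 4.6250, -1.3750, 0.6250, 3.6250, -4.3750, -4.3750, 1.6250
Σ(xᵢ − x̄)² = 77.8750 ⇒ m₂ = 77.8750/8 = 9.73438
Σ(xᵢ − x̄)³ = -19.0313 ⇒ m₃ = -19.0313/8 = -2.37891
m₂^(3/2) = 9.73438^(1.5) = 30.37121
g₁ = m₃ / m₂^(3/2) = -2.37891 / 30.37121 ≈ -0.0783

-0.0783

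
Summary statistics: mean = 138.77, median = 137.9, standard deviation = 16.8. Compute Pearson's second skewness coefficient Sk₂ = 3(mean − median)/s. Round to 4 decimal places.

Sk₂ = 3(138.77 − 137.9) / 16.8 = 3 × 0.8700 / 16.8
    = 2.6100 / 16.8 ≈ 0.1554

0.1554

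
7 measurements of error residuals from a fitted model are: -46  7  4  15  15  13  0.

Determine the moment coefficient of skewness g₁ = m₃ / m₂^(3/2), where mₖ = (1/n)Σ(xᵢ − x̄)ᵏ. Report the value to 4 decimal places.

x̄ = (-46 + 7 + 4 + 15 + 15 + 13 + 0) / 7 = 1.1429
deviations (xᵢ − x̄): -47.1429, 5.8571, 2.8571, 13.8571, 13.8571, 11.8571, -1.1429
Σ(xᵢ − x̄)² = 2790.8571 ⇒ m₂ = 2790.8571/7 = 398.69388
Σ(xᵢ − x̄)³ = -97561.1020 ⇒ m₃ = -97561.1020/7 = -13937.30029
m₂^(3/2) = 398.69388^(1.5) = 7960.84833
g₁ = m₃ / m₂^(3/2) = -13937.30029 / 7960.84833 ≈ -1.7507

-1.7507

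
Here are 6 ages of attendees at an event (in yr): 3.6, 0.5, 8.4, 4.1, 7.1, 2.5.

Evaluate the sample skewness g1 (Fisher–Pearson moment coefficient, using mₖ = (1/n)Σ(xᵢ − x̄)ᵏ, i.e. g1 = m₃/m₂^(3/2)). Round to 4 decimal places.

0.1857

x̄ = (3.6 + 0.5 + 8.4 + 4.1 + 7.1 + 2.5) / 6 = 4.3667
deviations (xᵢ − x̄): -0.7667, -3.8667, 4.0333, -0.2667, 2.7333, -1.8667
Σ(xᵢ − x̄)² = 42.8333 ⇒ m₂ = 42.8333/6 = 7.13889
Σ(xᵢ − x̄)³ = 21.2496 ⇒ m₃ = 21.2496/6 = 3.54159
m₂^(3/2) = 7.13889^(1.5) = 19.07418
g1 = m₃ / m₂^(3/2) = 3.54159 / 19.07418 ≈ 0.1857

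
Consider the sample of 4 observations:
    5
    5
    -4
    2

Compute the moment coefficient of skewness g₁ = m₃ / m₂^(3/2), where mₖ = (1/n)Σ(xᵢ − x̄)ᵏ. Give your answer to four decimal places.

x̄ = (5 + 5 - 4 + 2) / 4 = 2.0000
deviations (xᵢ − x̄): 3.0000, 3.0000, -6.0000, 0.0000
Σ(xᵢ − x̄)² = 54.0000 ⇒ m₂ = 54.0000/4 = 13.50000
Σ(xᵢ − x̄)³ = -162.0000 ⇒ m₃ = -162.0000/4 = -40.50000
m₂^(3/2) = 13.50000^(1.5) = 49.60217
g₁ = m₃ / m₂^(3/2) = -40.50000 / 49.60217 ≈ -0.8165

-0.8165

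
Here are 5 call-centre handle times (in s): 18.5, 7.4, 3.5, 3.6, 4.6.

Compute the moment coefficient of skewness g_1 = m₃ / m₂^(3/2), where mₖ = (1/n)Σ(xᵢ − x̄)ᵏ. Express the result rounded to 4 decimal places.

1.2891

x̄ = (18.5 + 7.4 + 3.5 + 3.6 + 4.6) / 5 = 7.5200
deviations (xᵢ − x̄): 10.9800, -0.1200, -4.0200, -3.9200, -2.9200
Σ(xᵢ − x̄)² = 160.6280 ⇒ m₂ = 160.6280/5 = 32.12560
Σ(xᵢ − x̄)³ = 1173.6533 ⇒ m₃ = 1173.6533/5 = 234.73066
m₂^(3/2) = 32.12560^(1.5) = 182.08613
g_1 = m₃ / m₂^(3/2) = 234.73066 / 182.08613 ≈ 1.2891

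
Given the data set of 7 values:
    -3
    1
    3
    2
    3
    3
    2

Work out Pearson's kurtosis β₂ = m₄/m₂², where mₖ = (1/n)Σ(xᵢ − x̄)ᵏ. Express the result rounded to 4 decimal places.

4.0956

x̄ = 1.5714
Σ(xᵢ − x̄)² = 27.7143 ⇒ m₂ = 3.95918
Σ(xᵢ − x̄)⁴ = 449.3936 ⇒ m₄ = 64.19908
m₂² = 15.67514
β₂ = m₄/m₂² = 64.19908 / 15.67514 ≈ 4.0956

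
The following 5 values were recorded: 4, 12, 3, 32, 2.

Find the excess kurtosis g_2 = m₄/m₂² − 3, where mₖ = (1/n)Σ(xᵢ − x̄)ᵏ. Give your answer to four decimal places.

x̄ = 10.6000
Σ(xᵢ − x̄)² = 635.2000 ⇒ m₂ = 127.04000
Σ(xᵢ − x̄)⁴ = 220434.9760 ⇒ m₄ = 44086.99520
m₂² = 16139.16160
g_2 = m₄/m₂² − 3 = 2.73168 − 3 ≈ -0.2683

-0.2683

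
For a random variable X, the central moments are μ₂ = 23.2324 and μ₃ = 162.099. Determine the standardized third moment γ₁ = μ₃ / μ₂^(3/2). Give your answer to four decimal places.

σ = √μ₂ = √23.2324 = 4.82000
σ³ = μ₂^(3/2) = 111.98017
γ₁ = μ₃/σ³ = 162.099 / 111.98017 ≈ 1.4476

1.4476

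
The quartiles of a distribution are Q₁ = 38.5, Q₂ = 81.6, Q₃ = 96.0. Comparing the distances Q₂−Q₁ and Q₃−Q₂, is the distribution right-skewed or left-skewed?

left-skewed

Q₂ − Q₁ = 43.1;  Q₃ − Q₂ = 14.4
Q₂ − Q₁ > Q₃ − Q₂ ⇒ the lower half is more spread out ⇒ left-skewed.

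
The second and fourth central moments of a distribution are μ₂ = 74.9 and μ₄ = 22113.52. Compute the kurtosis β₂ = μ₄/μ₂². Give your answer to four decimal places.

3.9418

μ₂² = 74.9² = 5610.01000
μ₄/μ₂² = 22113.52 / 5610.01000 = 3.94180
β₂ ≈ 3.9418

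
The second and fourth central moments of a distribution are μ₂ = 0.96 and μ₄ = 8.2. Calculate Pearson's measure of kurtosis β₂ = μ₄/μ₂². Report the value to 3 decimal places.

8.898

μ₂² = 0.96² = 0.92160
μ₄/μ₂² = 8.2 / 0.92160 = 8.89757
β₂ ≈ 8.898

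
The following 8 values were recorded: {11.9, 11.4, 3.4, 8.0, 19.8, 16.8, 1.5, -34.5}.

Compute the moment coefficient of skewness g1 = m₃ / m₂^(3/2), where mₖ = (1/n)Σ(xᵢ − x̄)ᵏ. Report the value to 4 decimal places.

-1.6964

x̄ = (11.9 + 11.4 + 3.4 + 8.0 + 19.8 + 16.8 + 1.5 - 34.5) / 8 = 4.7875
deviations (xᵢ − x̄): 7.1125, 6.6125, -1.3875, 3.2125, 15.0125, 12.0125, -3.2875, -39.2875
Σ(xᵢ − x̄)² = 2030.5488 ⇒ m₂ = 2030.5488/8 = 253.81859
Σ(xᵢ − x̄)³ = -54879.8174 ⇒ m₃ = -54879.8174/8 = -6859.97718
m₂^(3/2) = 253.81859^(1.5) = 4043.75794
g1 = m₃ / m₂^(3/2) = -6859.97718 / 4043.75794 ≈ -1.6964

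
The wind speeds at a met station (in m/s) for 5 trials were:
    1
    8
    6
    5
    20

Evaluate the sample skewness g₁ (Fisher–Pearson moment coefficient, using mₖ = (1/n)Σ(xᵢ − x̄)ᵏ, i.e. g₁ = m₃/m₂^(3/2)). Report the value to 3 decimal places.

1.021

x̄ = (1 + 8 + 6 + 5 + 20) / 5 = 8.0000
deviations (xᵢ − x̄): -7.0000, 0.0000, -2.0000, -3.0000, 12.0000
Σ(xᵢ − x̄)² = 206.0000 ⇒ m₂ = 206.0000/5 = 41.20000
Σ(xᵢ − x̄)³ = 1350.0000 ⇒ m₃ = 1350.0000/5 = 270.00000
m₂^(3/2) = 41.20000^(1.5) = 264.45137
g₁ = m₃ / m₂^(3/2) = 270.00000 / 264.45137 ≈ 1.021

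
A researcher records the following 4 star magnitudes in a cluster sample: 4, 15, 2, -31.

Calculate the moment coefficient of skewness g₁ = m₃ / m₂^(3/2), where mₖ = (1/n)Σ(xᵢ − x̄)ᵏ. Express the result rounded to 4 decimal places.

x̄ = (4 + 15 + 2 - 31) / 4 = -2.5000
deviations (xᵢ − x̄): 6.5000, 17.5000, 4.5000, -28.5000
Σ(xᵢ − x̄)² = 1181.0000 ⇒ m₂ = 1181.0000/4 = 295.25000
Σ(xᵢ − x̄)³ = -17424.0000 ⇒ m₃ = -17424.0000/4 = -4356.00000
m₂^(3/2) = 295.25000^(1.5) = 5073.23359
g₁ = m₃ / m₂^(3/2) = -4356.00000 / 5073.23359 ≈ -0.8586

-0.8586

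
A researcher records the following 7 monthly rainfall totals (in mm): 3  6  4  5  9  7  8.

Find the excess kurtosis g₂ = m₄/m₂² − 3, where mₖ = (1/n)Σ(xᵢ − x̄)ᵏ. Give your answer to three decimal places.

x̄ = 6.0000
Σ(xᵢ − x̄)² = 28.0000 ⇒ m₂ = 4.00000
Σ(xᵢ − x̄)⁴ = 196.0000 ⇒ m₄ = 28.00000
m₂² = 16.00000
g₂ = m₄/m₂² − 3 = 1.75000 − 3 ≈ -1.250

-1.250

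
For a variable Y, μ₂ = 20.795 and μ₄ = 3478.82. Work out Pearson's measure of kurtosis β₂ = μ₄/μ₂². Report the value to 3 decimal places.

μ₂² = 20.795² = 432.43203
μ₄/μ₂² = 3478.82 / 432.43203 = 8.04478
β₂ ≈ 8.045

8.045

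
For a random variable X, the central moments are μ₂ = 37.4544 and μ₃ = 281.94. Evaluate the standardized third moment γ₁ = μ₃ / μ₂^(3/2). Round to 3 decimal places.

1.230

σ = √μ₂ = √37.4544 = 6.12000
σ³ = μ₂^(3/2) = 229.22093
γ₁ = μ₃/σ³ = 281.94 / 229.22093 ≈ 1.230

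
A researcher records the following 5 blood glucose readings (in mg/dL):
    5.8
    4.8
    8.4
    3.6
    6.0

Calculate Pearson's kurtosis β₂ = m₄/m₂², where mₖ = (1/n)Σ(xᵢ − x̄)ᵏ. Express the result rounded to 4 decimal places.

2.2807

x̄ = 5.7200
Σ(xᵢ − x̄)² = 12.6080 ⇒ m₂ = 2.52160
Σ(xᵢ − x̄)⁴ = 72.5091 ⇒ m₄ = 14.50182
m₂² = 6.35847
β₂ = m₄/m₂² = 14.50182 / 6.35847 ≈ 2.2807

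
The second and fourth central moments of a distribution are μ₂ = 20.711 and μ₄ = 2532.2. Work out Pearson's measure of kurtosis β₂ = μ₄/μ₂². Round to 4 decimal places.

5.9033

μ₂² = 20.711² = 428.94552
μ₄/μ₂² = 2532.2 / 428.94552 = 5.90331
β₂ ≈ 5.9033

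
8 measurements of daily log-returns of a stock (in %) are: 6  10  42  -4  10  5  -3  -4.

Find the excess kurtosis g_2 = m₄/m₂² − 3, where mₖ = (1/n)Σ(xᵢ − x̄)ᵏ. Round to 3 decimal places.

1.543

x̄ = 7.7500
Σ(xᵢ − x̄)² = 1585.5000 ⇒ m₂ = 198.18750
Σ(xᵢ − x̄)⁴ = 1427670.6563 ⇒ m₄ = 178458.83203
m₂² = 39278.28516
g_2 = m₄/m₂² − 3 = 4.54345 − 3 ≈ 1.543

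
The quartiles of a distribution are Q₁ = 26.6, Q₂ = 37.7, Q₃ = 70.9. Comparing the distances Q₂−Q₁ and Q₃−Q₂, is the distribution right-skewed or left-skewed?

Q₂ − Q₁ = 11.1;  Q₃ − Q₂ = 33.2
Q₃ − Q₂ > Q₂ − Q₁ ⇒ the upper half is more spread out ⇒ right-skewed.

right-skewed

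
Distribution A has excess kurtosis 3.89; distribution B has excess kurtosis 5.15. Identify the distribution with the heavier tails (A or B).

B

Higher excess kurtosis ⇒ heavier tails relative to the normal distribution.
3.89 vs 5.15: the larger is 5.15, so B has heavier tails.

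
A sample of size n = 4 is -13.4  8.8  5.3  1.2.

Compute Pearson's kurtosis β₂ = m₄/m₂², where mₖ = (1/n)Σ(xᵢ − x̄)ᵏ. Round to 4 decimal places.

2.0792

x̄ = 0.4750
Σ(xᵢ − x̄)² = 285.6275 ⇒ m₂ = 71.40688
Σ(xᵢ − x̄)⁴ = 42407.7993 ⇒ m₄ = 10601.94983
m₂² = 5098.94180
β₂ = m₄/m₂² = 10601.94983 / 5098.94180 ≈ 2.0792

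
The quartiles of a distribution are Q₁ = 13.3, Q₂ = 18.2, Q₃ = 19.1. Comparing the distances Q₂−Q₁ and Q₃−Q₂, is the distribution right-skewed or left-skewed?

Q₂ − Q₁ = 4.9;  Q₃ − Q₂ = 0.9
Q₂ − Q₁ > Q₃ − Q₂ ⇒ the lower half is more spread out ⇒ left-skewed.

left-skewed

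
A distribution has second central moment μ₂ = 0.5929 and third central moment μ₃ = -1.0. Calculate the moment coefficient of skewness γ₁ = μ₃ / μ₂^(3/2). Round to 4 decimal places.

-2.1904

σ = √μ₂ = √0.5929 = 0.77000
σ³ = μ₂^(3/2) = 0.45653
γ₁ = μ₃/σ³ = -1.0 / 0.45653 ≈ -2.1904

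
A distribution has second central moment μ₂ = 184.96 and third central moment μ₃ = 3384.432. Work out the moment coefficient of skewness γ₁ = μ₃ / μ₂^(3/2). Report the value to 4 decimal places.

σ = √μ₂ = √184.96 = 13.60000
σ³ = μ₂^(3/2) = 2515.45600
γ₁ = μ₃/σ³ = 3384.432 / 2515.45600 ≈ 1.3455

1.3455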